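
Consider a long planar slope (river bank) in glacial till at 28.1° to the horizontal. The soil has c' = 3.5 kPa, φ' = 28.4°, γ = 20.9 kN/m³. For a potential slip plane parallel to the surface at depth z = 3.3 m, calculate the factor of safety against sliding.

For an infinite slope with a slip plane parallel to the surface (no pore pressure): FS = [c' + γz cos²β tanφ'] / [γz sinβ cosβ].
γz = 20.9·3.3 = 68.97 kN/m²
Numerator = 3.5 + 68.97·cos²28.1°·tan28.4° = 3.5 + 68.97·0.7781·0.5407 = 32.519 kPa
Denominator = 68.97·sin28.1°·cos28.1° = 68.97·0.4710·0.8821 = 28.656 kPa
FS = 32.519 / 28.656 = 1.135

FS = 1.13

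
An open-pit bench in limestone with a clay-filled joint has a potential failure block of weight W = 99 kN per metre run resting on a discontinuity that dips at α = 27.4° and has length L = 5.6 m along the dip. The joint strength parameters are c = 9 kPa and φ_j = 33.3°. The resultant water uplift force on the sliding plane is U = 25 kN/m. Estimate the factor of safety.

Resolving the block weight along and normal to the plane and applying the Mohr–Coulomb strength on the joint:
N' = W cosα − U = 99·cos27.4° − 25 = 62.9 kN/m
Driving force T = W sinα = 99·sin27.4° = 45.6 kN/m
Resisting force R = c·L + N'·tanφ_j = 9·5.6 + 62.9·tan33.3° = 50.4 + 41.3 = 91.7 kN/m
FS = R / T = 91.7 / 45.6 = 2.013

FS = 2.01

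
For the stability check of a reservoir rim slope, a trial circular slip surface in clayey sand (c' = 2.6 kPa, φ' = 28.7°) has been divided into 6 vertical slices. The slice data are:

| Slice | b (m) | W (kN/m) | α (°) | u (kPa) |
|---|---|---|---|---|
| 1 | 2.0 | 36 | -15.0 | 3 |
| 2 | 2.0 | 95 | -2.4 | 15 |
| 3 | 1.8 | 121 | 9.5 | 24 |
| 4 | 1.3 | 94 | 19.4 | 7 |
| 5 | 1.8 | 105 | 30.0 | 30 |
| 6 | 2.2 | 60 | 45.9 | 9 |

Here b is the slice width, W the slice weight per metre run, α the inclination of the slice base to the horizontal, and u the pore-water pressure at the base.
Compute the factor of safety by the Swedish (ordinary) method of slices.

FS = 1.43

Ordinary method of slices: FS = Σ[c'·Δl_i + (W_i cosα_i − u_i·Δl_i)·tanφ'] / Σ W_i sinα_i, with Δl_i = b_i / cosα_i.
Slice 1: Δl = 2.0/cos(-15.0°) = 2.071 m; N'_1 = 36·cos(-15.0°) − 3·2.071 = 28.6; c'Δl = 5.38; W sinα = -9.3
Slice 2: Δl = 2.0/cos(-2.4°) = 2.002 m; N'_2 = 95·cos(-2.4°) − 15·2.002 = 64.9; c'Δl = 5.20; W sinα = -4.0
Slice 3: Δl = 1.8/cos9.5° = 1.825 m; N'_3 = 121·cos9.5° − 24·1.825 = 75.5; c'Δl = 4.75; W sinα = 20.0
Slice 4: Δl = 1.3/cos19.4° = 1.378 m; N'_4 = 94·cos19.4° − 7·1.378 = 79.0; c'Δl = 3.58; W sinα = 31.2
Slice 5: Δl = 1.8/cos30.0° = 2.078 m; N'_5 = 105·cos30.0° − 30·2.078 = 28.6; c'Δl = 5.40; W sinα = 52.5
Slice 6: Δl = 2.2/cos45.9° = 3.161 m; N'_6 = 60·cos45.9° − 9·3.161 = 13.3; c'Δl = 8.22; W sinα = 43.1
Σc'Δl = 32.5 kN/m; ΣN' = 289.9 kN/m; ΣW sinα = 133.5 kN/m
Resisting = 32.5 + 289.9·tan28.7° = 32.5 + 158.7 = 191.2 kN/m
FS = 191.2 / 133.5 = 1.433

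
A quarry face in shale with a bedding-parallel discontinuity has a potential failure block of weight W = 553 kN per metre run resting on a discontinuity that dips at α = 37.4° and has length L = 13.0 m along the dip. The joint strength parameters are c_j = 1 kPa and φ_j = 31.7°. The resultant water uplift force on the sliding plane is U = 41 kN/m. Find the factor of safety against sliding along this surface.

FS = 0.77

Resolving the block weight along and normal to the plane and applying the Mohr–Coulomb strength on the joint:
N' = W cosα − U = 553·cos37.4° − 41 = 398.3 kN/m
Driving force T = W sinα = 553·sin37.4° = 335.9 kN/m
Resisting force R = c_j·L + N'·tanφ_j = 1·13.0 + 398.3·tan31.7° = 13.0 + 246.0 = 259.0 kN/m
FS = R / T = 259.0 / 335.9 = 0.771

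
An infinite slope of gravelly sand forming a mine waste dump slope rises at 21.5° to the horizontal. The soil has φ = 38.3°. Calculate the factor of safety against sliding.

FS = 2.00

For a dry cohesionless infinite slope the factor of safety is FS = tanφ / tanβ.
FS = tan38.3° / tan21.5° = 0.7898 / 0.3939 = 2.005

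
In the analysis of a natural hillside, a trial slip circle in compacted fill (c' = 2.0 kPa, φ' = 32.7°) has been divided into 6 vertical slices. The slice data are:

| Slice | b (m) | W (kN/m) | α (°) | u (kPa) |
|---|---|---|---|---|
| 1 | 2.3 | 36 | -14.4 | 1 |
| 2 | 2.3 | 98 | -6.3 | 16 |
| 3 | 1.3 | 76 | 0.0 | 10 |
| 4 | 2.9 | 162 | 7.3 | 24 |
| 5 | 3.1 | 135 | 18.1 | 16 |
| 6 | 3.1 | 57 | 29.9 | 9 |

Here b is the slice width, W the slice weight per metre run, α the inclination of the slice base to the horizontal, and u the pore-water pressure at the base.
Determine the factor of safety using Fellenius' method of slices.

Ordinary method of slices: FS = Σ[c'·Δl_i + (W_i cosα_i − u_i·Δl_i)·tanφ'] / Σ W_i sinα_i, with Δl_i = b_i / cosα_i.
Slice 1: Δl = 2.3/cos(-14.4°) = 2.375 m; N'_1 = 36·cos(-14.4°) − 1·2.375 = 32.5; c'Δl = 4.75; W sinα = -9.0
Slice 2: Δl = 2.3/cos(-6.3°) = 2.314 m; N'_2 = 98·cos(-6.3°) − 16·2.314 = 60.4; c'Δl = 4.63; W sinα = -10.8
Slice 3: Δl = 1.3/cos0.0° = 1.300 m; N'_3 = 76·cos0.0° − 10·1.300 = 63.0; c'Δl = 2.60; W sinα = 0.0
Slice 4: Δl = 2.9/cos7.3° = 2.924 m; N'_4 = 162·cos7.3° − 24·2.924 = 90.5; c'Δl = 5.85; W sinα = 20.6
Slice 5: Δl = 3.1/cos18.1° = 3.261 m; N'_5 = 135·cos18.1° − 16·3.261 = 76.1; c'Δl = 6.52; W sinα = 41.9
Slice 6: Δl = 3.1/cos29.9° = 3.576 m; N'_6 = 57·cos29.9° − 9·3.576 = 17.2; c'Δl = 7.15; W sinα = 28.4
Σc'Δl = 31.5 kN/m; ΣN' = 339.8 kN/m; ΣW sinα = 71.2 kN/m
Resisting = 31.5 + 339.8·tan32.7° = 31.5 + 218.1 = 249.6 kN/m
FS = 249.6 / 71.2 = 3.504

FS = 3.50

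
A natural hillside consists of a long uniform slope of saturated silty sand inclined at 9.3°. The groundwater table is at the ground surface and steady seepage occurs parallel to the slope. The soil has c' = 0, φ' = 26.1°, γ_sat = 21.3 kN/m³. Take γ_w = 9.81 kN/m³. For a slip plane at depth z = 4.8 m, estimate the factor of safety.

FS = 1.61

With seepage parallel to the slope and the water table at the surface, the effective normal stress on the slip plane uses the buoyant unit weight γ' = γ_sat − γ_w while the driving shear stress uses γ_sat:
FS = [c' + γ' z cos²β tanφ'] / [γ_sat z sinβ cosβ]
(For c' = 0 this reduces to FS = (γ'/γ_sat)·tanφ'/tanβ.)
γ' = 21.3 − 9.81 = 11.49 kN/m³
Numerator = 0.0 + 11.49·4.8·cos²9.3°·tan26.1° = 0.0 + 11.49·4.8·0.9739·0.4899 = 26.313 kPa
Denominator = 21.3·4.8·sin9.3°·cos9.3° = 21.3·4.8·0.1616·0.9869 = 16.305 kPa
FS = 26.313 / 16.305 = 1.614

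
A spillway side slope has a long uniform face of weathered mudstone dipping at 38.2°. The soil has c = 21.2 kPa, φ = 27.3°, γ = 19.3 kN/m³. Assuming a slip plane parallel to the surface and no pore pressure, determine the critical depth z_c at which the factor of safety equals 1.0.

Setting FS = 1.00 in FS = [c + γz cos²β tanφ] / [γz sinβ cosβ] and solving for z:
z = c / [γ cosβ (FS·sinβ − cosβ·tanφ)]
  = 21.2 / [19.3·cos38.2°·(1.00·sin38.2° − cos38.2°·tan27.3°)]
  = 21.2 / [19.3·0.7859·(1.00·0.6184 − 0.7859·0.5161)]
  = 21.2 / 3.2275 = 6.569 m

z_c = 6.57 m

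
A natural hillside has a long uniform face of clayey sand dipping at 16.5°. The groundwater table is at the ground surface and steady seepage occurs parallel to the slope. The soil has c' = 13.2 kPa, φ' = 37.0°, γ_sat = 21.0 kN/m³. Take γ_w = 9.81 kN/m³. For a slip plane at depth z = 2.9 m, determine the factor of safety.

With seepage parallel to the slope and the water table at the surface, the effective normal stress on the slip plane uses the buoyant unit weight γ' = γ_sat − γ_w while the driving shear stress uses γ_sat:
FS = [c' + γ' z cos²β tanφ'] / [γ_sat z sinβ cosβ]
γ' = 21.0 − 9.81 = 11.19 kN/m³
Numerator = 13.2 + 11.19·2.9·cos²16.5°·tan37.0° = 13.2 + 11.19·2.9·0.9193·0.7536 = 35.681 kPa
Denominator = 21.0·2.9·sin16.5°·cos16.5° = 21.0·2.9·0.2840·0.9588 = 16.584 kPa
FS = 35.681 / 16.584 = 2.152

FS = 2.15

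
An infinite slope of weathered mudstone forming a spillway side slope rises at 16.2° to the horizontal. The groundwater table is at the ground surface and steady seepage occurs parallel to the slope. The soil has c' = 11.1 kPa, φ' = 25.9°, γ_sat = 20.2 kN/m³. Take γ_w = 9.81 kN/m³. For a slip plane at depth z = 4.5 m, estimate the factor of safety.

With seepage parallel to the slope and the water table at the surface, the effective normal stress on the slip plane uses the buoyant unit weight γ' = γ_sat − γ_w while the driving shear stress uses γ_sat:
FS = [c' + γ' z cos²β tanφ'] / [γ_sat z sinβ cosβ]
γ' = 20.2 − 9.81 = 10.39 kN/m³
Numerator = 11.1 + 10.39·4.5·cos²16.2°·tan25.9° = 11.1 + 10.39·4.5·0.9222·0.4856 = 32.036 kPa
Denominator = 20.2·4.5·sin16.2°·cos16.2° = 20.2·4.5·0.2790·0.9603 = 24.353 kPa
FS = 32.036 / 24.353 = 1.315

FS = 1.32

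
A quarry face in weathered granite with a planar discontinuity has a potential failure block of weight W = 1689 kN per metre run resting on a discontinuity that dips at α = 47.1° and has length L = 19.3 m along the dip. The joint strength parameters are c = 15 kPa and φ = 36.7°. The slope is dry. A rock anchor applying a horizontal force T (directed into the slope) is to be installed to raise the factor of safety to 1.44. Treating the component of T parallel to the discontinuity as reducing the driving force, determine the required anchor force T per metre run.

Resolving forces along and normal to the sliding plane, with the horizontal anchor force T adding T·sinα to the effective normal force and T·cosα acting up the plane against the driving force:
FS = [cL + (W cosα + T sinα) tanφ] / [W sinα − T cosα]
Without the anchor: N' = 1149.7 kN/m, driving T_d = 1237.3 kN/m, resisting R = 15·19.3 + 1149.7·tan36.7° = 1146.5 kN/m, FS = 0.93.
Setting FS = 1.44 and solving for T:
1.44·(1237.3 − T cos47.1°) = 1146.5 + T sin47.1°·tan36.7°
T·(sin47.1°·tan36.7° + 1.44·cos47.1°) = 1.44·1237.3 − 1146.5
T·(0.7325·0.7454 + 1.44·0.6807) = 1781.7 − 1146.5 = 635.2
T·1.5263 = 635.2
T = 416.2 kN/m

T = 416 kN/m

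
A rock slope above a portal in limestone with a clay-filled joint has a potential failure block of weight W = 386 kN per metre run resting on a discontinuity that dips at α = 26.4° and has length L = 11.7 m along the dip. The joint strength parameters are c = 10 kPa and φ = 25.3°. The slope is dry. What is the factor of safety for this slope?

Resolving the block weight along and normal to the plane and applying the Mohr–Coulomb strength on the joint:
N' = W cosα = 386·cos26.4° = 345.7 kN/m
Driving force T = W sinα = 386·sin26.4° = 171.6 kN/m
Resisting force R = c·L + N'·tanφ = 10·11.7 + 345.7·tan25.3° = 117.0 + 163.4 = 280.4 kN/m
FS = R / T = 280.4 / 171.6 = 1.634

FS = 1.63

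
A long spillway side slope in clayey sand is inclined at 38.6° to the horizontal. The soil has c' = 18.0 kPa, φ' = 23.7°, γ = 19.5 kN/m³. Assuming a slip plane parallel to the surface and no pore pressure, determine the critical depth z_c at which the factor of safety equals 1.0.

Setting FS = 1.00 in FS = [c' + γz cos²β tanφ'] / [γz sinβ cosβ] and solving for z:
z = c' / [γ cosβ (FS·sinβ − cosβ·tanφ')]
  = 18.0 / [19.5·cos38.6°·(1.00·sin38.6° − cos38.6°·tan23.7°)]
  = 18.0 / [19.5·0.7815·(1.00·0.6239 − 0.7815·0.4390)]
  = 18.0 / 4.2795 = 4.206 m

z_c = 4.21 m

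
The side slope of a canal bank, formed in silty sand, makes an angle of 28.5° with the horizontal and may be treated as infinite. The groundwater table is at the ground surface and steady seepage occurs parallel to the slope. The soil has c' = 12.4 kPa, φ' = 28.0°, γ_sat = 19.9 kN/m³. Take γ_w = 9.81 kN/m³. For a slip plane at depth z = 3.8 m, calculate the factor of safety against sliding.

FS = 0.89

With seepage parallel to the slope and the water table at the surface, the effective normal stress on the slip plane uses the buoyant unit weight γ' = γ_sat − γ_w while the driving shear stress uses γ_sat:
FS = [c' + γ' z cos²β tanφ'] / [γ_sat z sinβ cosβ]
γ' = 19.9 − 9.81 = 10.09 kN/m³
Numerator = 12.4 + 10.09·3.8·cos²28.5°·tan28.0° = 12.4 + 10.09·3.8·0.7723·0.5317 = 28.145 kPa
Denominator = 19.9·3.8·sin28.5°·cos28.5° = 19.9·3.8·0.4772·0.8788 = 31.710 kPa
FS = 28.145 / 31.710 = 0.888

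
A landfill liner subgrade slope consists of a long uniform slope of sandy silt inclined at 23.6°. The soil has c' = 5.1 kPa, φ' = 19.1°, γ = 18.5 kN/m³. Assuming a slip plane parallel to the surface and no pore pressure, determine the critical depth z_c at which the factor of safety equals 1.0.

Setting FS = 1.00 in FS = [c' + γz cos²β tanφ'] / [γz sinβ cosβ] and solving for z:
z = c' / [γ cosβ (FS·sinβ − cosβ·tanφ')]
  = 5.1 / [18.5·cos23.6°·(1.00·sin23.6° − cos23.6°·tan19.1°)]
  = 5.1 / [18.5·0.9164·(1.00·0.4003 − 0.9164·0.3463)]
  = 5.1 / 1.4076 = 3.623 m

z_c = 3.62 m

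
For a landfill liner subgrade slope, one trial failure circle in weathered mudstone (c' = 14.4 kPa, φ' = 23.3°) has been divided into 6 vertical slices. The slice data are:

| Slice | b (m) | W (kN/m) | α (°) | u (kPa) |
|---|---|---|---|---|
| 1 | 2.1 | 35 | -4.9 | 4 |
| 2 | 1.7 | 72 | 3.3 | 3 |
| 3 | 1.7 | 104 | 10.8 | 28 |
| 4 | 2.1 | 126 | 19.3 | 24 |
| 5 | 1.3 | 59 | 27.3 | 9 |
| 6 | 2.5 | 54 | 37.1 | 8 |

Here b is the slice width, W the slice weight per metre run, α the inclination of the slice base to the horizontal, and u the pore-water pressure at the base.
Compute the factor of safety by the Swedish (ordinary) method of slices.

FS = 2.41

Ordinary method of slices: FS = Σ[c'·Δl_i + (W_i cosα_i − u_i·Δl_i)·tanφ'] / Σ W_i sinα_i, with Δl_i = b_i / cosα_i.
Slice 1: Δl = 2.1/cos(-4.9°) = 2.108 m; N'_1 = 35·cos(-4.9°) − 4·2.108 = 26.4; c'Δl = 30.35; W sinα = -3.0
Slice 2: Δl = 1.7/cos3.3° = 1.703 m; N'_2 = 72·cos3.3° − 3·1.703 = 66.8; c'Δl = 24.52; W sinα = 4.1
Slice 3: Δl = 1.7/cos10.8° = 1.731 m; N'_3 = 104·cos10.8° − 28·1.731 = 53.7; c'Δl = 24.92; W sinα = 19.5
Slice 4: Δl = 2.1/cos19.3° = 2.225 m; N'_4 = 126·cos19.3° − 24·2.225 = 65.5; c'Δl = 32.04; W sinα = 41.6
Slice 5: Δl = 1.3/cos27.3° = 1.463 m; N'_5 = 59·cos27.3° − 9·1.463 = 39.3; c'Δl = 21.07; W sinα = 27.1
Slice 6: Δl = 2.5/cos37.1° = 3.134 m; N'_6 = 54·cos37.1° − 8·3.134 = 18.0; c'Δl = 45.14; W sinα = 32.6
Σc'Δl = 178.0 kN/m; ΣN' = 269.7 kN/m; ΣW sinα = 121.9 kN/m
Resisting = 178.0 + 269.7·tan23.3° = 178.0 + 116.1 = 294.2 kN/m
FS = 294.2 / 121.9 = 2.413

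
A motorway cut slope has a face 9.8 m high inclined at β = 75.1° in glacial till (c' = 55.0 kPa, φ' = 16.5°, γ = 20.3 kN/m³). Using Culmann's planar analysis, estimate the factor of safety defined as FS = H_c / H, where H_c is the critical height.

H_c = (4c'/γ) · sinβ cosφ' / [1 − cos(β − φ')]
    = (4·55.0/20.3) · sin75.1°·cos16.5° / [1 − cos58.6°]
    = 10.837 · 0.9266 / 0.4790 = 20.96 m
FS = H_c / H = 20.96 / 9.8 = 2.139

FS = 2.14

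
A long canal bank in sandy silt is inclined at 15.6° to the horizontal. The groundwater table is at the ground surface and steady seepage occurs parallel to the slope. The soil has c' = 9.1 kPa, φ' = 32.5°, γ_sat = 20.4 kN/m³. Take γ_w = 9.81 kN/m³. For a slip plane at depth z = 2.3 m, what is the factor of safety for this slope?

With seepage parallel to the slope and the water table at the surface, the effective normal stress on the slip plane uses the buoyant unit weight γ' = γ_sat − γ_w while the driving shear stress uses γ_sat:
FS = [c' + γ' z cos²β tanφ'] / [γ_sat z sinβ cosβ]
γ' = 20.4 − 9.81 = 10.59 kN/m³
Numerator = 9.1 + 10.59·2.3·cos²15.6°·tan32.5° = 9.1 + 10.59·2.3·0.9277·0.6371 = 23.495 kPa
Denominator = 20.4·2.3·sin15.6°·cos15.6° = 20.4·2.3·0.2689·0.9632 = 12.153 kPa
FS = 23.495 / 12.153 = 1.933

FS = 1.93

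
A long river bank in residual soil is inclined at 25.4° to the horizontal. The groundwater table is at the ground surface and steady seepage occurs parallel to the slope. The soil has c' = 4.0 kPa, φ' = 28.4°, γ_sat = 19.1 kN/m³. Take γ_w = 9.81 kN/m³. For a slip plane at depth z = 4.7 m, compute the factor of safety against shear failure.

FS = 0.67

With seepage parallel to the slope and the water table at the surface, the effective normal stress on the slip plane uses the buoyant unit weight γ' = γ_sat − γ_w while the driving shear stress uses γ_sat:
FS = [c' + γ' z cos²β tanφ'] / [γ_sat z sinβ cosβ]
γ' = 19.1 − 9.81 = 9.29 kN/m³
Numerator = 4.0 + 9.29·4.7·cos²25.4°·tan28.4° = 4.0 + 9.29·4.7·0.8160·0.5407 = 23.265 kPa
Denominator = 19.1·4.7·sin25.4°·cos25.4° = 19.1·4.7·0.4289·0.9033 = 34.783 kPa
FS = 23.265 / 34.783 = 0.669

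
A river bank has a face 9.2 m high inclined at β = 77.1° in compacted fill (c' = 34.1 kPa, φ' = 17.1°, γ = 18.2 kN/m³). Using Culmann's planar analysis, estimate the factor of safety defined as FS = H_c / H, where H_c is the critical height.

FS = 1.52

H_c = (4c'/γ) · sinβ cosφ' / [1 − cos(β − φ')]
    = (4·34.1/18.2) · sin77.1°·cos17.1° / [1 − cos60.0°]
    = 7.495 · 0.9317 / 0.5000 = 13.96 m
FS = H_c / H = 13.96 / 9.2 = 1.518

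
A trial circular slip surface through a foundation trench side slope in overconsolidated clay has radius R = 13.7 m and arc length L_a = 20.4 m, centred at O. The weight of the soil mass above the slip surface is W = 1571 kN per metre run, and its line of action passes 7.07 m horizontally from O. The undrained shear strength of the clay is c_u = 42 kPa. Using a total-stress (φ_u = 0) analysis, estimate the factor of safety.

Taking moments about the centre O, the resisting moment is provided by the undrained shear strength acting along the arc:
M_R = c_u·L_a·R = 42·20.40·13.7 = 11738.2 kN·m/m
M_D = W·d = 1571·7.07 = 11107.0 kN·m/m
FS = M_R / M_D = 11738.2 / 11107.0 = 1.057

FS = 1.06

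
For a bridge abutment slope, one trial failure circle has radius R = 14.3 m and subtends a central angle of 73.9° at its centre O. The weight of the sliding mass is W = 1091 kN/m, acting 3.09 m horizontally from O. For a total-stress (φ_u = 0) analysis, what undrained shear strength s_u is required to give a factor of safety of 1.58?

s_u = 20.2 kPa

FS = s_u·L_a·R / (W·d), so s_u = FS·W·d / (L_a·R).
Arc length L_a = R·θ = 14.3·(73.9°·π/180) = 14.3·1.2898 = 18.44 m
s_u = 1.58·1091·3.09 / (18.44·14.3) = 5326.5 / 263.75 = 20.20 kPa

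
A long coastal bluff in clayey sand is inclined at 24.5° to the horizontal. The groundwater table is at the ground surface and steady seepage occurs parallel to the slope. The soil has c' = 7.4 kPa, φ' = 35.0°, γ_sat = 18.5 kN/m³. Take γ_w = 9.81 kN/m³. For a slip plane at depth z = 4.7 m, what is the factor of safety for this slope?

FS = 0.95

With seepage parallel to the slope and the water table at the surface, the effective normal stress on the slip plane uses the buoyant unit weight γ' = γ_sat − γ_w while the driving shear stress uses γ_sat:
FS = [c' + γ' z cos²β tanφ'] / [γ_sat z sinβ cosβ]
γ' = 18.5 − 9.81 = 8.69 kN/m³
Numerator = 7.4 + 8.69·4.7·cos²24.5°·tan35.0° = 7.4 + 8.69·4.7·0.8280·0.7002 = 31.080 kPa
Denominator = 18.5·4.7·sin24.5°·cos24.5° = 18.5·4.7·0.4147·0.9100 = 32.811 kPa
FS = 31.080 / 32.811 = 0.947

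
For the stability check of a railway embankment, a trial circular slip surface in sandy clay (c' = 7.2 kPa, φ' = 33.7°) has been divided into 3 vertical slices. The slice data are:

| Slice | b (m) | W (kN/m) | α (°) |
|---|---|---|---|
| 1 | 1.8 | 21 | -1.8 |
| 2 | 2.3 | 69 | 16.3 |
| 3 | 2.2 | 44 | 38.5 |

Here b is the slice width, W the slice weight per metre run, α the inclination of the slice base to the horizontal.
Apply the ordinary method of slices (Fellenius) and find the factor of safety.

Ordinary method of slices: FS = Σ[c'·Δl_i + (W_i cosα_i)·tanφ'] / Σ W_i sinα_i, with Δl_i = b_i / cosα_i.
Slice 1: Δl = 1.8/cos(-1.8°) = 1.801 m; N'_1 = 21·cos(-1.8°) = 21.0; c'Δl = 12.97; W sinα = -0.7
Slice 2: Δl = 2.3/cos16.3° = 2.396 m; N'_2 = 69·cos16.3° = 66.2; c'Δl = 17.25; W sinα = 19.4
Slice 3: Δl = 2.2/cos38.5° = 2.811 m; N'_3 = 44·cos38.5° = 34.4; c'Δl = 20.24; W sinα = 27.4
Σc'Δl = 50.5 kN/m; ΣN' = 121.7 kN/m; ΣW sinα = 46.1 kN/m
Resisting = 50.5 + 121.7·tan33.7° = 50.5 + 81.1 = 131.6 kN/m
FS = 131.6 / 46.1 = 2.855

FS = 2.85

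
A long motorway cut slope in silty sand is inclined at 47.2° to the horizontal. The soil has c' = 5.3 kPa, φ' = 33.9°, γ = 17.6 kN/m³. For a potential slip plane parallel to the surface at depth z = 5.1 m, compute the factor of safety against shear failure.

FS = 0.74

For an infinite slope with a slip plane parallel to the surface (no pore pressure): FS = [c' + γz cos²β tanφ'] / [γz sinβ cosβ].
γz = 17.6·5.1 = 89.76 kN/m²
Numerator = 5.3 + 89.76·cos²47.2°·tan33.9° = 5.3 + 89.76·0.4616·0.6720 = 33.144 kPa
Denominator = 89.76·sin47.2°·cos47.2° = 89.76·0.7337·0.6794 = 44.748 kPa
FS = 33.144 / 44.748 = 0.741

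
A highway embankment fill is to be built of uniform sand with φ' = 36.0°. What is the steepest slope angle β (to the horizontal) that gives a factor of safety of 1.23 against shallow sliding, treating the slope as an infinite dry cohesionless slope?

β = 30.6°

For an infinite dry cohesionless slope FS = tanφ'/tanβ, so tanβ = tanφ' / FS.
tanβ = tan36.0° / 1.23 = 0.7265 / 1.23 = 0.5907
β = arctan(0.5907) = 30.57°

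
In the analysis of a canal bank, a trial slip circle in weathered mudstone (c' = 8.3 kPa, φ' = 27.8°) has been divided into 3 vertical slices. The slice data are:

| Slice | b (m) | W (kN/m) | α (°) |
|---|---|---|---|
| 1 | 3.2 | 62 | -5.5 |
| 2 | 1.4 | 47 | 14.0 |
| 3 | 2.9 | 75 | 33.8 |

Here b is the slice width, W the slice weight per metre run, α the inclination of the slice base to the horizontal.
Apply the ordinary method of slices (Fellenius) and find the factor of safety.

FS = 3.33

Ordinary method of slices: FS = Σ[c'·Δl_i + (W_i cosα_i)·tanφ'] / Σ W_i sinα_i, with Δl_i = b_i / cosα_i.
Slice 1: Δl = 3.2/cos(-5.5°) = 3.215 m; N'_1 = 62·cos(-5.5°) = 61.7; c'Δl = 26.68; W sinα = -5.9
Slice 2: Δl = 1.4/cos14.0° = 1.443 m; N'_2 = 47·cos14.0° = 45.6; c'Δl = 11.98; W sinα = 11.4
Slice 3: Δl = 2.9/cos33.8° = 3.490 m; N'_3 = 75·cos33.8° = 62.3; c'Δl = 28.97; W sinα = 41.7
Σc'Δl = 67.6 kN/m; ΣN' = 169.6 kN/m; ΣW sinα = 47.2 kN/m
Resisting = 67.6 + 169.6·tan27.8° = 67.6 + 89.4 = 157.1 kN/m
FS = 157.1 / 47.2 = 3.331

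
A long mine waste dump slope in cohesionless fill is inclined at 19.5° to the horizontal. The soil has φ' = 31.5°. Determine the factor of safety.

For a dry cohesionless infinite slope the factor of safety is FS = tanφ' / tanβ.
FS = tan31.5° / tan19.5° = 0.6128 / 0.3541 = 1.730

FS = 1.73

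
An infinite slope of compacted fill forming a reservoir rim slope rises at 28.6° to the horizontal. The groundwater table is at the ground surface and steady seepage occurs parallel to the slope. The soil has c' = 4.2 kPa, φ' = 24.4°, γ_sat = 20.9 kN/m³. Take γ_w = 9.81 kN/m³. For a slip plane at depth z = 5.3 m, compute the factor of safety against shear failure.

FS = 0.53

With seepage parallel to the slope and the water table at the surface, the effective normal stress on the slip plane uses the buoyant unit weight γ' = γ_sat − γ_w while the driving shear stress uses γ_sat:
FS = [c' + γ' z cos²β tanφ'] / [γ_sat z sinβ cosβ]
γ' = 20.9 − 9.81 = 11.09 kN/m³
Numerator = 4.2 + 11.09·5.3·cos²28.6°·tan24.4° = 4.2 + 11.09·5.3·0.7709·0.4536 = 24.753 kPa
Denominator = 20.9·5.3·sin28.6°·cos28.6° = 20.9·5.3·0.4787·0.8780 = 46.555 kPa
FS = 24.753 / 46.555 = 0.532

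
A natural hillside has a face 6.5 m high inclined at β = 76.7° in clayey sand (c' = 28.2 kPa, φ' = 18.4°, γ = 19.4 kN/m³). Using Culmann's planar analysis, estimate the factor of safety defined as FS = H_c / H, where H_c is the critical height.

FS = 1.74

H_c = (4c'/γ) · sinβ cosφ' / [1 − cos(β − φ')]
    = (4·28.2/19.4) · sin76.7°·cos18.4° / [1 − cos58.3°]
    = 5.814 · 0.9234 / 0.4745 = 11.31 m
FS = H_c / H = 11.31 / 6.5 = 1.741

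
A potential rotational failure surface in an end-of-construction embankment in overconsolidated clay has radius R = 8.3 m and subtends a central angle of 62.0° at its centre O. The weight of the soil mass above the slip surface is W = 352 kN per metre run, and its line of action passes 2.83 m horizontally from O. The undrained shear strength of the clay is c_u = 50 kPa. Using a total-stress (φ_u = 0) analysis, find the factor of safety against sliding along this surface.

FS = 3.74

Taking moments about the centre O, the resisting moment is provided by the undrained shear strength acting along the arc:
Arc length L_a = R·θ = 8.3·(62.0°·π/180) = 8.3·1.0821 = 8.98 m
M_R = c_u·L_a·R = 50·8.98·8.3 = 3727.3 kN·m/m
M_D = W·d = 352·2.83 = 996.2 kN·m/m
FS = M_R / M_D = 3727.3 / 996.2 = 3.742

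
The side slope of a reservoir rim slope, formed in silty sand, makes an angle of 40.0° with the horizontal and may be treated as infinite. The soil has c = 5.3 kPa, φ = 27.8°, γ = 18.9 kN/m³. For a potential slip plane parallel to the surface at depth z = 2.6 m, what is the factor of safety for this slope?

FS = 0.85

For an infinite slope with a slip plane parallel to the surface (no pore pressure): FS = [c + γz cos²β tanφ] / [γz sinβ cosβ].
γz = 18.9·2.6 = 49.14 kN/m²
Numerator = 5.3 + 49.14·cos²40.0°·tan27.8° = 5.3 + 49.14·0.5868·0.5272 = 20.504 kPa
Denominator = 49.14·sin40.0°·cos40.0° = 49.14·0.6428·0.7660 = 24.197 kPa
FS = 20.504 / 24.197 = 0.847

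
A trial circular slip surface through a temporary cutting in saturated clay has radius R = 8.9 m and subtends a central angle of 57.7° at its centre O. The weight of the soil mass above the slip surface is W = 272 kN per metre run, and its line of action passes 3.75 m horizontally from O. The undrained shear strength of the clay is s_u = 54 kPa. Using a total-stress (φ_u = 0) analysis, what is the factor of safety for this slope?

Taking moments about the centre O, the resisting moment is provided by the undrained shear strength acting along the arc:
Arc length L_a = R·θ = 8.9·(57.7°·π/180) = 8.9·1.0071 = 8.96 m
M_R = s_u·L_a·R = 54·8.96·8.9 = 4307.5 kN·m/m
M_D = W·d = 272·3.75 = 1020.0 kN·m/m
FS = M_R / M_D = 4307.5 / 1020.0 = 4.223

FS = 4.22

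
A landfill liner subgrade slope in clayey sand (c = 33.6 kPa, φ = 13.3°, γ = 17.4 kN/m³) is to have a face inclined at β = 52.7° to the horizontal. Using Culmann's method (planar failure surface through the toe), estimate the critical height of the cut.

H_c = 26.31 m

Culmann's analysis gives the critical failure plane at α_cr = (β + φ)/2 = (52.7 + 13.3)/2 = 33.0°, and the critical height
H_c = (4c/γ) · sinβ cosφ / [1 − cos(β − φ)]
    = (4·33.6/17.4) · sin52.7°·cos13.3° / [1 − cos(39.4°)]
    = 7.724 · 0.7955·0.9732 / [1 − 0.7727]
    = 7.724 · 0.7741 / 0.2273
    = 26.31 m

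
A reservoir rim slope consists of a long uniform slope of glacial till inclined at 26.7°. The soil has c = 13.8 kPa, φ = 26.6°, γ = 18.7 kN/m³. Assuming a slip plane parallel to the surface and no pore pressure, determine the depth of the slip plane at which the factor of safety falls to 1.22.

Setting FS = 1.22 in FS = [c + γz cos²β tanφ] / [γz sinβ cosβ] and solving for z:
z = c / [γ cosβ (FS·sinβ − cosβ·tanφ)]
  = 13.8 / [18.7·cos26.7°·(1.22·sin26.7° − cos26.7°·tan26.6°)]
  = 13.8 / [18.7·0.8934·(1.22·0.4493 − 0.8934·0.5008)]
  = 13.8 / 1.6840 = 8.195 m

z = 8.19 m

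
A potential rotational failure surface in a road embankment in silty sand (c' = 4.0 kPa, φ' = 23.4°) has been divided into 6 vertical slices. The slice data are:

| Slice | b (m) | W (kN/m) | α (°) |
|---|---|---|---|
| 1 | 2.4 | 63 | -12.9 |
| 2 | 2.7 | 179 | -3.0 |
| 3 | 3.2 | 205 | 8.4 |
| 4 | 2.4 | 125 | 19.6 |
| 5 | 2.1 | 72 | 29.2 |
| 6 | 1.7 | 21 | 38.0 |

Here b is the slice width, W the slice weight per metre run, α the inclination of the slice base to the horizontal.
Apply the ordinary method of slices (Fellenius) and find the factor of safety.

Ordinary method of slices: FS = Σ[c'·Δl_i + (W_i cosα_i)·tanφ'] / Σ W_i sinα_i, with Δl_i = b_i / cosα_i.
Slice 1: Δl = 2.4/cos(-12.9°) = 2.462 m; N'_1 = 63·cos(-12.9°) = 61.4; c'Δl = 9.85; W sinα = -14.1
Slice 2: Δl = 2.7/cos(-3.0°) = 2.704 m; N'_2 = 179·cos(-3.0°) = 178.8; c'Δl = 10.81; W sinα = -9.4
Slice 3: Δl = 3.2/cos8.4° = 3.235 m; N'_3 = 205·cos8.4° = 202.8; c'Δl = 12.94; W sinα = 29.9
Slice 4: Δl = 2.4/cos19.6° = 2.548 m; N'_4 = 125·cos19.6° = 117.8; c'Δl = 10.19; W sinα = 41.9
Slice 5: Δl = 2.1/cos29.2° = 2.406 m; N'_5 = 72·cos29.2° = 62.9; c'Δl = 9.62; W sinα = 35.1
Slice 6: Δl = 1.7/cos38.0° = 2.157 m; N'_6 = 21·cos38.0° = 16.5; c'Δl = 8.63; W sinα = 12.9
Σc'Δl = 62.0 kN/m; ΣN' = 640.1 kN/m; ΣW sinα = 96.5 kN/m
Resisting = 62.0 + 640.1·tan23.4° = 62.0 + 277.0 = 339.1 kN/m
FS = 339.1 / 96.5 = 3.513

FS = 3.51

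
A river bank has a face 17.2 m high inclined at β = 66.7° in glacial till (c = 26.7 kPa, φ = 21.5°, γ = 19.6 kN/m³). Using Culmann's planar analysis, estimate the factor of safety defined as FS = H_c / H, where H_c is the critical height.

H_c = (4c/γ) · sinβ cosφ / [1 − cos(β − φ)]
    = (4·26.7/19.6) · sin66.7°·cos21.5° / [1 − cos45.2°]
    = 5.449 · 0.8545 / 0.2954 = 15.76 m
FS = H_c / H = 15.76 / 17.2 = 0.917

FS = 0.92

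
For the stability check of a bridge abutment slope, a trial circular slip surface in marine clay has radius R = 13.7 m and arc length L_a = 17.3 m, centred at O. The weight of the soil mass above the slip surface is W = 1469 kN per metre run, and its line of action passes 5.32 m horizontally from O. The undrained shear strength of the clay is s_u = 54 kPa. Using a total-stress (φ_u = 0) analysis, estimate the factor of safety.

Taking moments about the centre O, the resisting moment is provided by the undrained shear strength acting along the arc:
M_R = s_u·L_a·R = 54·17.30·13.7 = 12798.5 kN·m/m
M_D = W·d = 1469·5.32 = 7815.1 kN·m/m
FS = M_R / M_D = 12798.5 / 7815.1 = 1.638

FS = 1.64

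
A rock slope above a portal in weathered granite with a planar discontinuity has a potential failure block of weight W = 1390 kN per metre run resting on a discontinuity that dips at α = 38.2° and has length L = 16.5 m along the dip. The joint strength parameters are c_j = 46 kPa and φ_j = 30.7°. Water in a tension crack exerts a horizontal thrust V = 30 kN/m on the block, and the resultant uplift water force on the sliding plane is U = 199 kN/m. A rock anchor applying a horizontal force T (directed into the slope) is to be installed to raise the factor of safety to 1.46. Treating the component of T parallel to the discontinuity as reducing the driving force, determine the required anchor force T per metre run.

Resolving forces along and normal to the sliding plane, with the horizontal anchor force T adding T·sinα to the effective normal force and T·cosα acting up the plane against the driving force:
FS = [c_jL + (W cosα − U − V sinα + T sinα) tanφ_j] / [W sinα + V cosα − T cosα]
Without the anchor: N' = 874.8 kN/m, driving T_d = 883.2 kN/m, resisting R = 46·16.5 + 874.8·tan30.7° = 1278.4 kN/m, FS = 1.45.
Setting FS = 1.46 and solving for T:
1.46·(883.2 − T cos38.2°) = 1278.4 + T sin38.2°·tan30.7°
T·(sin38.2°·tan30.7° + 1.46·cos38.2°) = 1.46·883.2 − 1278.4
T·(0.6184·0.5938 + 1.46·0.7859) = 1289.4 − 1278.4 = 11.0
T·1.5145 = 11.0
T = 7.3 kN/m

T = 7 kN/m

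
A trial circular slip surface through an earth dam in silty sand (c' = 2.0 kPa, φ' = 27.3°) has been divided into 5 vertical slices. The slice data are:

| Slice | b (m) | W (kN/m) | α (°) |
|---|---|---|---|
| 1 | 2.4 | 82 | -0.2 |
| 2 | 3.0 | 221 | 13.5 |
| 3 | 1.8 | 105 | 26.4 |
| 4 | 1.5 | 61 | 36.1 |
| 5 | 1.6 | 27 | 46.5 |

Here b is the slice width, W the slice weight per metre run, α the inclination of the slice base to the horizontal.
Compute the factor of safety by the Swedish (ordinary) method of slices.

FS = 1.69

Ordinary method of slices: FS = Σ[c'·Δl_i + (W_i cosα_i)·tanφ'] / Σ W_i sinα_i, with Δl_i = b_i / cosα_i.
Slice 1: Δl = 2.4/cos(-0.2°) = 2.400 m; N'_1 = 82·cos(-0.2°) = 82.0; c'Δl = 4.80; W sinα = -0.3
Slice 2: Δl = 3.0/cos13.5° = 3.085 m; N'_2 = 221·cos13.5° = 214.9; c'Δl = 6.17; W sinα = 51.6
Slice 3: Δl = 1.8/cos26.4° = 2.010 m; N'_3 = 105·cos26.4° = 94.0; c'Δl = 4.02; W sinα = 46.7
Slice 4: Δl = 1.5/cos36.1° = 1.856 m; N'_4 = 61·cos36.1° = 49.3; c'Δl = 3.71; W sinα = 35.9
Slice 5: Δl = 1.6/cos46.5° = 2.324 m; N'_5 = 27·cos46.5° = 18.6; c'Δl = 4.65; W sinα = 19.6
Σc'Δl = 23.4 kN/m; ΣN' = 458.8 kN/m; ΣW sinα = 153.5 kN/m
Resisting = 23.4 + 458.8·tan27.3° = 23.4 + 236.8 = 260.2 kN/m
FS = 260.2 / 153.5 = 1.695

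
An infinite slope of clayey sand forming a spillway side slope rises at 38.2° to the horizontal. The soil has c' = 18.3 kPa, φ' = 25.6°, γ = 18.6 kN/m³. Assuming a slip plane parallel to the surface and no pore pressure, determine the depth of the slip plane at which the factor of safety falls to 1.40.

z = 2.56 m

Setting FS = 1.40 in FS = [c' + γz cos²β tanφ'] / [γz sinβ cosβ] and solving for z:
z = c' / [γ cosβ (FS·sinβ − cosβ·tanφ')]
  = 18.3 / [18.6·cos38.2°·(1.40·sin38.2° − cos38.2°·tan25.6°)]
  = 18.3 / [18.6·0.7859·(1.40·0.6184 − 0.7859·0.4791)]
  = 18.3 / 7.1514 = 2.559 m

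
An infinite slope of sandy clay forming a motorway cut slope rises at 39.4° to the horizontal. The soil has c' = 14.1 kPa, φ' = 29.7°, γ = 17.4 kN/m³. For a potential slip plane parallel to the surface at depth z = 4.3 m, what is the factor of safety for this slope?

FS = 1.08

For an infinite slope with a slip plane parallel to the surface (no pore pressure): FS = [c' + γz cos²β tanφ'] / [γz sinβ cosβ].
γz = 17.4·4.3 = 74.82 kN/m²
Numerator = 14.1 + 74.82·cos²39.4°·tan29.7° = 14.1 + 74.82·0.5971·0.5704 = 39.583 kPa
Denominator = 74.82·sin39.4°·cos39.4° = 74.82·0.6347·0.7727 = 36.698 kPa
FS = 39.583 / 36.698 = 1.079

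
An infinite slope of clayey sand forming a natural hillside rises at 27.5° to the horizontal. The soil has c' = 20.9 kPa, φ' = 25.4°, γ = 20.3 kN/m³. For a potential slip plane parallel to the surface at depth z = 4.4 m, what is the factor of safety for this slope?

FS = 1.48

For an infinite slope with a slip plane parallel to the surface (no pore pressure): FS = [c' + γz cos²β tanφ'] / [γz sinβ cosβ].
γz = 20.3·4.4 = 89.32 kN/m²
Numerator = 20.9 + 89.32·cos²27.5°·tan25.4° = 20.9 + 89.32·0.7868·0.4748 = 54.269 kPa
Denominator = 89.32·sin27.5°·cos27.5° = 89.32·0.4617·0.8870 = 36.583 kPa
FS = 54.269 / 36.583 = 1.483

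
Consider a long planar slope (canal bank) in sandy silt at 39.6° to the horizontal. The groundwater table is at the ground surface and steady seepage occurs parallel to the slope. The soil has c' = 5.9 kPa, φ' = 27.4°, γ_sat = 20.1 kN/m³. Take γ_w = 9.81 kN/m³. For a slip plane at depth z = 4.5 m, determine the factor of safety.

With seepage parallel to the slope and the water table at the surface, the effective normal stress on the slip plane uses the buoyant unit weight γ' = γ_sat − γ_w while the driving shear stress uses γ_sat:
FS = [c' + γ' z cos²β tanφ'] / [γ_sat z sinβ cosβ]
γ' = 20.1 − 9.81 = 10.29 kN/m³
Numerator = 5.9 + 10.29·4.5·cos²39.6°·tan27.4° = 5.9 + 10.29·4.5·0.5937·0.5184 = 20.150 kPa
Denominator = 20.1·4.5·sin39.6°·cos39.6° = 20.1·4.5·0.6374·0.7705 = 44.424 kPa
FS = 20.150 / 44.424 = 0.454

FS = 0.45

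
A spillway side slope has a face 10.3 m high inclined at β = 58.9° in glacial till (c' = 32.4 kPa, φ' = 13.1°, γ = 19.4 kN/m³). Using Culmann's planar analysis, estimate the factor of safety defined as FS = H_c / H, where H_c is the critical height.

H_c = (4c'/γ) · sinβ cosφ' / [1 − cos(β − φ')]
    = (4·32.4/19.4) · sin58.9°·cos13.1° / [1 − cos45.8°]
    = 6.680 · 0.8340 / 0.3028 = 18.40 m
FS = H_c / H = 18.40 / 10.3 = 1.786

FS = 1.79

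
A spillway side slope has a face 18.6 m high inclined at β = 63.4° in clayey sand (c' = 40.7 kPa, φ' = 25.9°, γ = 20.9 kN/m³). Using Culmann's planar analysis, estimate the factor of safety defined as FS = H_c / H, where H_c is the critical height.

FS = 1.63

H_c = (4c'/γ) · sinβ cosφ' / [1 − cos(β − φ')]
    = (4·40.7/20.9) · sin63.4°·cos25.9° / [1 − cos37.5°]
    = 7.789 · 0.8043 / 0.2066 = 30.32 m
FS = H_c / H = 30.32 / 18.6 = 1.630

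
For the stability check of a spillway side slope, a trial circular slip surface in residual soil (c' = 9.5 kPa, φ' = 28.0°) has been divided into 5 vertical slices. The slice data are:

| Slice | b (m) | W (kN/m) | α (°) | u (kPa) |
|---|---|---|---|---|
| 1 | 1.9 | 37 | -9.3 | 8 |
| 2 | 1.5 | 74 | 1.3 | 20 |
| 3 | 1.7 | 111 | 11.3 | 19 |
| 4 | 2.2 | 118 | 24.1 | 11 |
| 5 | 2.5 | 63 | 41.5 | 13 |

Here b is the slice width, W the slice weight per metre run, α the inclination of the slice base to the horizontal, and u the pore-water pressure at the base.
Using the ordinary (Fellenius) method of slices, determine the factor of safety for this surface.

Ordinary method of slices: FS = Σ[c'·Δl_i + (W_i cosα_i − u_i·Δl_i)·tanφ'] / Σ W_i sinα_i, with Δl_i = b_i / cosα_i.
Slice 1: Δl = 1.9/cos(-9.3°) = 1.925 m; N'_1 = 37·cos(-9.3°) − 8·1.925 = 21.1; c'Δl = 18.29; W sinα = -6.0
Slice 2: Δl = 1.5/cos1.3° = 1.500 m; N'_2 = 74·cos1.3° − 20·1.500 = 44.0; c'Δl = 14.25; W sinα = 1.7
Slice 3: Δl = 1.7/cos11.3° = 1.734 m; N'_3 = 111·cos11.3° − 19·1.734 = 75.9; c'Δl = 16.47; W sinα = 21.8
Slice 4: Δl = 2.2/cos24.1° = 2.410 m; N'_4 = 118·cos24.1° − 11·2.410 = 81.2; c'Δl = 22.90; W sinα = 48.2
Slice 5: Δl = 2.5/cos41.5° = 3.338 m; N'_5 = 63·cos41.5° − 13·3.338 = 3.8; c'Δl = 31.71; W sinα = 41.7
Σc'Δl = 103.6 kN/m; ΣN' = 226.0 kN/m; ΣW sinα = 107.4 kN/m
Resisting = 103.6 + 226.0·tan28.0° = 103.6 + 120.2 = 223.8 kN/m
FS = 223.8 / 107.4 = 2.084

FS = 2.08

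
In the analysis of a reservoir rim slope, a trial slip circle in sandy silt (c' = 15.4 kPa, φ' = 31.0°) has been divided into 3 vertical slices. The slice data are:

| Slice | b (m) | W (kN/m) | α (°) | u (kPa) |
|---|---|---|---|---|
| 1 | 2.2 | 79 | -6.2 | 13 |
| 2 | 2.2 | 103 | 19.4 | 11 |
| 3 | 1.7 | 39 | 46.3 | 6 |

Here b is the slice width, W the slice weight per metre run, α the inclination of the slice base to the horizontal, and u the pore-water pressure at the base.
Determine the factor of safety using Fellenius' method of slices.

FS = 3.49

Ordinary method of slices: FS = Σ[c'·Δl_i + (W_i cosα_i − u_i·Δl_i)·tanφ'] / Σ W_i sinα_i, with Δl_i = b_i / cosα_i.
Slice 1: Δl = 2.2/cos(-6.2°) = 2.213 m; N'_1 = 79·cos(-6.2°) − 13·2.213 = 49.8; c'Δl = 34.08; W sinα = -8.5
Slice 2: Δl = 2.2/cos19.4° = 2.332 m; N'_2 = 103·cos19.4° − 11·2.332 = 71.5; c'Δl = 35.92; W sinα = 34.2
Slice 3: Δl = 1.7/cos46.3° = 2.461 m; N'_3 = 39·cos46.3° − 6·2.461 = 12.2; c'Δl = 37.89; W sinα = 28.2
Σc'Δl = 107.9 kN/m; ΣN' = 133.4 kN/m; ΣW sinα = 53.9 kN/m
Resisting = 107.9 + 133.4·tan31.0° = 107.9 + 80.2 = 188.1 kN/m
FS = 188.1 / 53.9 = 3.491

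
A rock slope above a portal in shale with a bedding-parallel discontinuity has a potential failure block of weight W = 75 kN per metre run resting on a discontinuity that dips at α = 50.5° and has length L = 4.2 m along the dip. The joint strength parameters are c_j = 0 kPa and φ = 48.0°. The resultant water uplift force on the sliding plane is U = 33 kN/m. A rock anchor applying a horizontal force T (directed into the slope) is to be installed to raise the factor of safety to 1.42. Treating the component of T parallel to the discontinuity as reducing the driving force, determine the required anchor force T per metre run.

T = 37 kN/m

Resolving forces along and normal to the sliding plane, with the horizontal anchor force T adding T·sinα to the effective normal force and T·cosα acting up the plane against the driving force:
FS = [c_jL + (W cosα − U + T sinα) tanφ] / [W sinα − T cosα]
Without the anchor: N' = 14.7 kN/m, driving T_d = 57.9 kN/m, resisting R = 0·4.2 + 14.7·tan48.0° = 16.3 kN/m, FS = 0.28.
Setting FS = 1.42 and solving for T:
1.42·(57.9 − T cos50.5°) = 16.3 + T sin50.5°·tan48.0°
T·(sin50.5°·tan48.0° + 1.42·cos50.5°) = 1.42·57.9 − 16.3
T·(0.7716·1.1106 + 1.42·0.6361) = 82.2 − 16.3 = 65.8
T·1.7602 = 65.8
T = 37.4 kN/m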